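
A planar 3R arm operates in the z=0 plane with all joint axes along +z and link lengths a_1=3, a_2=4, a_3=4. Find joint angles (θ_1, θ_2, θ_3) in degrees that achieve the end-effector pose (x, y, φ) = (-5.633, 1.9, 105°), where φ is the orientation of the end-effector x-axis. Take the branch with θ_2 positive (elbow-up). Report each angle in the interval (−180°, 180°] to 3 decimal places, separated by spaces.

wrist centre = target − a_3·(cos φ, sin φ) = (-4.5977, -1.9637)
cos θ_2 = (24.9952−3²−4²)/(2·3·4) = -0.0002; θ_2 = 90.0115° (elbow-up)
β = atan2(-1.9637,-4.5977) = -156.8725°; ψ = atan2(4.0000,2.9992) = 53.1374°
θ_1 = β − ψ = -210.0100°
θ_3 = φ − θ_1 − θ_2 = -135.0015° (wrapped to (-180°,180°])

149.990 90.011 -135.002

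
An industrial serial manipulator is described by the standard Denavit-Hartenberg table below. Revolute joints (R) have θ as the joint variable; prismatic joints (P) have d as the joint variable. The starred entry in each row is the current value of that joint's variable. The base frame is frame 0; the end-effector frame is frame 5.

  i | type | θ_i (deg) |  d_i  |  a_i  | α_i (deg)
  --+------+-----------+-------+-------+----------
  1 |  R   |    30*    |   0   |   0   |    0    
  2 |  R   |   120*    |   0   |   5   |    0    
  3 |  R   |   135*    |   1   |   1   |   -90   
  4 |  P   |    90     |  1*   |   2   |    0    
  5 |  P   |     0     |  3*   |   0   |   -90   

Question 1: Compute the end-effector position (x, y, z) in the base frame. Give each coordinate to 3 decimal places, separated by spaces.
-0.208 2.569 -1.000

after link 1: o_1 = (0.0000, 0.0000, 0.0000)
after link 2: o_2 = (-4.3301, 2.5000, 0.0000)
after link 3: o_3 = (-4.0713, 1.5341, 1.0000)
after link 4: o_4 = (-3.1054, 1.7929, -1.0000)
after link 5: o_5 = (-0.2076, 2.5694, -1.0000)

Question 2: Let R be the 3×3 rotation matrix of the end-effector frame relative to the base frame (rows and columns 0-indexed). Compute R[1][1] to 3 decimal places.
-0.259

End-effector y-axis (col 1 of R) = (-0.9659,-0.2588,-0.0000)
R[1][1] = -0.2588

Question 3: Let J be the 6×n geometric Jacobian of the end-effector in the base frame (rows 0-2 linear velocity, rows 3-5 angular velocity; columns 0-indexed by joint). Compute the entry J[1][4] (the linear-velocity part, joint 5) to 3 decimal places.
0.259

prismatic axis z_4 = (0.9659,0.2588,0.0000)
J_v[:, 4] = z_4; J_ω[:, 4] = (0,0,0)
entry J[1][4] = 0.2588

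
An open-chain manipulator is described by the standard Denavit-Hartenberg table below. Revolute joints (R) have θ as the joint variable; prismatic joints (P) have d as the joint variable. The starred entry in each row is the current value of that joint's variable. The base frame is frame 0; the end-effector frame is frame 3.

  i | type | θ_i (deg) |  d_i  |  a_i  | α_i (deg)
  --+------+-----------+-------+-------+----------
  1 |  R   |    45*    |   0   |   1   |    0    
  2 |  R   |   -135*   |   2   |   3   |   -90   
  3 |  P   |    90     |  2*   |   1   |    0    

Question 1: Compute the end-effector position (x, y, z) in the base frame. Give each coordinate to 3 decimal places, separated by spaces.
after link 1: o_1 = (0.7071, 0.7071, 0.0000)
after link 2: o_2 = (0.7071, -2.2929, 2.0000)
after link 3: o_3 = (2.7071, -2.2929, 1.0000)

2.707 -2.293 1.000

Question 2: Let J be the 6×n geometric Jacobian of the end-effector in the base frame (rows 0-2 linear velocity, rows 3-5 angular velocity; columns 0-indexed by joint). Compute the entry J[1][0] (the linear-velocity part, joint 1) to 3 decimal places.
2.707

axis z_0 = ẑ; lever o_n−o_0 = (2.7071,-2.2929,1.0000)
cross product → J_v[:, 0] = (2.2929,2.7071,-0.0000)
J_ω[:, 0] = z_0
entry J[1][0] = 2.7071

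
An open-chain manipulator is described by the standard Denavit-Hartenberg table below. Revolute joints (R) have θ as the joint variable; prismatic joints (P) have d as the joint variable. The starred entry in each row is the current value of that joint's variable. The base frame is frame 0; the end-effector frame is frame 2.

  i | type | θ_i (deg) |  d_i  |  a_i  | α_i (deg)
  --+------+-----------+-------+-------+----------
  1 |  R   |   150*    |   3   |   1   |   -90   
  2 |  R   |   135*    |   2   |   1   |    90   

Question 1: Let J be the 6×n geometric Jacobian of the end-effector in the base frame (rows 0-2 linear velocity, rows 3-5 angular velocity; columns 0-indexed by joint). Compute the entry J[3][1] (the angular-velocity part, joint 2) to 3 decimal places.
axis z_1 = (-0.5000,-0.8660,0.0000); lever o_n−o_1 = (-0.3876,-2.0856,-0.7071)
cross product → J_v[:, 1] = (0.6124,-0.3536,0.7071)
J_ω[:, 1] = z_1
entry J[3][1] = -0.5000

-0.500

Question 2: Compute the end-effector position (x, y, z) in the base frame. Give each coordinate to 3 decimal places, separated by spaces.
after link 1: o_1 = (-0.8660, 0.5000, 3.0000)
after link 2: o_2 = (-1.2537, -1.5856, 2.2929)

-1.254 -1.586 2.293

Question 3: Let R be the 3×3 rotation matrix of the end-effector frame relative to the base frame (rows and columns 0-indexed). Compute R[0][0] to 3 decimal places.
0.612

End-effector x-axis (col 0 of R) = (0.6124,-0.3536,-0.7071)
R[0][0] = 0.6124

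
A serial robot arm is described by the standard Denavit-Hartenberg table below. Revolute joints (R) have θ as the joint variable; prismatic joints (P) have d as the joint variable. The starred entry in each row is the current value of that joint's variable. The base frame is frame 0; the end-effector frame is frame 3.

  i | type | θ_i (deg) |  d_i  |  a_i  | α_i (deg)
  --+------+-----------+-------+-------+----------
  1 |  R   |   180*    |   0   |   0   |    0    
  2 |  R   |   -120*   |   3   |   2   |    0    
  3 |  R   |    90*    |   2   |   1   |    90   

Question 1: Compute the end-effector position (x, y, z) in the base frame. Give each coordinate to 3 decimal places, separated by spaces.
0.134 2.232 5.000

after link 1: o_1 = (0.0000, 0.0000, 0.0000)
after link 2: o_2 = (1.0000, 1.7321, 3.0000)
after link 3: o_3 = (0.1340, 2.2321, 5.0000)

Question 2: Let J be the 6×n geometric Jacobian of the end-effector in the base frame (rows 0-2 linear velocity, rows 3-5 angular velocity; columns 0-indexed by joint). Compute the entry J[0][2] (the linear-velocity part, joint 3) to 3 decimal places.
-0.500

axis z_2 = (0.0000,0.0000,1.0000); lever o_n−o_2 = (-0.8660,0.5000,2.0000)
cross product → J_v[:, 2] = (-0.5000,-0.8660,0.0000)
J_ω[:, 2] = z_2
entry J[0][2] = -0.5000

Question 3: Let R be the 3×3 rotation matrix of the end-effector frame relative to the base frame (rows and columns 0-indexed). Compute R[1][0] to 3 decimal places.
End-effector x-axis (col 0 of R) = (-0.8660,0.5000,0.0000)
R[1][0] = 0.5000

0.500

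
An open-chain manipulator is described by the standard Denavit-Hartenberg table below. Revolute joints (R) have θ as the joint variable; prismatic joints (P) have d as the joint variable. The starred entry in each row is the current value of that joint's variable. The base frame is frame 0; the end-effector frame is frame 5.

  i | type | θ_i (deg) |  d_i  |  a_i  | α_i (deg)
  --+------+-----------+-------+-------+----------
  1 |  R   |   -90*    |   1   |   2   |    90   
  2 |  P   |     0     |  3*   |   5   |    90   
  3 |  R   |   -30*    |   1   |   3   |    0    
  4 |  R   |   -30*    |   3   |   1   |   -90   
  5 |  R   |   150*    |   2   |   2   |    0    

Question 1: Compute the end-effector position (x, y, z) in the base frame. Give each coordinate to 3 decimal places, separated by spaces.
after link 1: o_1 = (0.0000, -2.0000, 1.0000)
after link 2: o_2 = (-3.0000, -7.0000, 1.0000)
after link 3: o_3 = (-1.5000, -9.5981, 0.0000)
after link 4: o_4 = (-0.6340, -10.0981, -3.0000)
after link 5: o_5 = (-3.1340, -10.9641, -2.0000)

-3.134 -10.964 -2.000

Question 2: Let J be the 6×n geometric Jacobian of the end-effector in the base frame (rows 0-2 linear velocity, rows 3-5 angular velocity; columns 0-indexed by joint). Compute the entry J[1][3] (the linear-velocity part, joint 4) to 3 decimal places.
axis z_3 = (-0.0000,-0.0000,-1.0000); lever o_n−o_3 = (-1.6340,-1.3660,-2.0000)
cross product → J_v[:, 3] = (-1.3660,1.6340,0.0000)
J_ω[:, 3] = z_3
entry J[1][3] = 1.6340

1.634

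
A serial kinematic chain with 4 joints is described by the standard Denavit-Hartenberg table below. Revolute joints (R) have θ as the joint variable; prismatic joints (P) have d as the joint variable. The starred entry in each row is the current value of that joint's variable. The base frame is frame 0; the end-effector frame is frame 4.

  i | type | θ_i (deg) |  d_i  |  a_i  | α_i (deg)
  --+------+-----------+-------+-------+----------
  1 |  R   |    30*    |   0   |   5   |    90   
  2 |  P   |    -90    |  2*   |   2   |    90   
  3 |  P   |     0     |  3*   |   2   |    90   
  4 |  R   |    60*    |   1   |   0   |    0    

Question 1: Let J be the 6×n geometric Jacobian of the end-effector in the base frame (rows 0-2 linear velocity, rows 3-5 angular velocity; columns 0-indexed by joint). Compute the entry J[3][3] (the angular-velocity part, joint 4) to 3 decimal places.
-0.500

axis z_3 = (-0.5000,0.8660,-0.0000); lever o_n−o_3 = (-0.5000,0.8660,0.0000)
cross product → J_v[:, 3] = (0.0000,0.0000,0.0000)
J_ω[:, 3] = z_3
entry J[3][3] = -0.5000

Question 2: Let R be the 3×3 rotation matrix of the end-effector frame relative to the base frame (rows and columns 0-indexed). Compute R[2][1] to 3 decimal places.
0.866

End-effector y-axis (col 1 of R) = (-0.4330,-0.2500,0.8660)
R[2][1] = 0.8660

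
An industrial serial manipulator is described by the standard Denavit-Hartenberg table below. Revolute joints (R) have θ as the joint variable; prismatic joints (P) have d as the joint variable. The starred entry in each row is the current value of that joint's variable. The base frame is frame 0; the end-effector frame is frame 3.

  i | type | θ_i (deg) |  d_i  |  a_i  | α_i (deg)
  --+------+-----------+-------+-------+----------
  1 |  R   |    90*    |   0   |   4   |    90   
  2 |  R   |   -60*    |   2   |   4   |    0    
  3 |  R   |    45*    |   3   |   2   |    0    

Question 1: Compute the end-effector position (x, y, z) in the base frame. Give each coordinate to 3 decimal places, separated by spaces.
5.000 7.932 -3.982

after link 1: o_1 = (0.0000, 4.0000, 0.0000)
after link 2: o_2 = (2.0000, 6.0000, -3.4641)
after link 3: o_3 = (5.0000, 7.9319, -3.9817)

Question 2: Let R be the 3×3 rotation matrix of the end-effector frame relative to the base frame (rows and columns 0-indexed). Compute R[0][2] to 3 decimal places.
End-effector z-axis (col 2 of R) = (1.0000,-0.0000,0.0000)
R[0][2] = 1.0000

1.000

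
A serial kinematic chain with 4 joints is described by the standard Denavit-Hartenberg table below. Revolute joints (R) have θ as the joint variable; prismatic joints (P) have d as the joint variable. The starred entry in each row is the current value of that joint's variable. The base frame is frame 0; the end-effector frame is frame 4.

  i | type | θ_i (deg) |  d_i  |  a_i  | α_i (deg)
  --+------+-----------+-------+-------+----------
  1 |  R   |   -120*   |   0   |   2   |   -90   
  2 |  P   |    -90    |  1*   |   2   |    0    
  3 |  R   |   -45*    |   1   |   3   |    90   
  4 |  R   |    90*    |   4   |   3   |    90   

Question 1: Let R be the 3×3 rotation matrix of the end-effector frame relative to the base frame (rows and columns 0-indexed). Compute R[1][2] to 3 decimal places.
End-effector z-axis (col 2 of R) = (0.3536,0.6124,0.7071)
R[1][2] = 0.6124

0.612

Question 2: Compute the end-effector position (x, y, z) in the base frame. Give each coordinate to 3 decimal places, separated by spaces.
5.805 0.055 1.293

after link 1: o_1 = (-1.0000, -1.7321, 0.0000)
after link 2: o_2 = (-0.1340, -2.2321, 2.0000)
after link 3: o_3 = (1.7927, -0.8949, 4.1213)
after link 4: o_4 = (5.8050, 0.0546, 1.2929)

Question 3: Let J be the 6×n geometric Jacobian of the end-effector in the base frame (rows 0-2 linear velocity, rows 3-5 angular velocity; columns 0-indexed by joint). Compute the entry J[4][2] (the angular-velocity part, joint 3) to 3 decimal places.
axis z_2 = (0.8660,-0.5000,0.0000); lever o_n−o_2 = (5.9390,2.2866,-0.7071)
cross product → J_v[:, 2] = (0.3536,0.6124,4.9497)
J_ω[:, 2] = z_2
entry J[4][2] = -0.5000

-0.500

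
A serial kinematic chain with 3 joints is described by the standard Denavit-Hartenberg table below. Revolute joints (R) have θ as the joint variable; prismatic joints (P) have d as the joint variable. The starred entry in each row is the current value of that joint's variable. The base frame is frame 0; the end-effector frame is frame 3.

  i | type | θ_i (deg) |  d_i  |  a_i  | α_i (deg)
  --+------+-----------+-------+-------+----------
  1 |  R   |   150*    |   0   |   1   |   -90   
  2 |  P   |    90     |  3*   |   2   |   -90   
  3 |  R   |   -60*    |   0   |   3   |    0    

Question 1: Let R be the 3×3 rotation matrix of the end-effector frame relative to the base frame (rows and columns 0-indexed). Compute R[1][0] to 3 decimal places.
End-effector x-axis (col 0 of R) = (-0.4330,-0.7500,-0.5000)
R[1][0] = -0.7500

-0.750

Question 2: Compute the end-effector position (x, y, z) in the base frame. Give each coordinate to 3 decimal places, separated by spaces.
after link 1: o_1 = (-0.8660, 0.5000, 0.0000)
after link 2: o_2 = (-2.3660, -2.0981, -2.0000)
after link 3: o_3 = (-3.6651, -4.3481, -3.5000)

-3.665 -4.348 -3.500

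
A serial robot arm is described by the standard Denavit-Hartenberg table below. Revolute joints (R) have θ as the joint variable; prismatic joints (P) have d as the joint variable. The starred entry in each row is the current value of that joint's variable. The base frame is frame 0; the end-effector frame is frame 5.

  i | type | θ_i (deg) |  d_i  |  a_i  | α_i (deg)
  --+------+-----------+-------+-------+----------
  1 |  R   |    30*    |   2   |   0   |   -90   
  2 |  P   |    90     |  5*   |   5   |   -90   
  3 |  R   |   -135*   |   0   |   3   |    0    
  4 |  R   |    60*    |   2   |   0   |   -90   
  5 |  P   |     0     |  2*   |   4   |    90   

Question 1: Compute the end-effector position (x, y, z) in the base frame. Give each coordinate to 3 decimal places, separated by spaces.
after link 1: o_1 = (0.0000, 0.0000, 2.0000)
after link 2: o_2 = (-2.5000, 4.3301, -3.0000)
after link 3: o_3 = (-3.5607, 6.1672, -0.8787)
after link 4: o_4 = (-5.2927, 5.1672, -0.8787)
after link 5: o_5 = (-6.9657, 8.0650, -3.8458)

-6.966 8.065 -3.846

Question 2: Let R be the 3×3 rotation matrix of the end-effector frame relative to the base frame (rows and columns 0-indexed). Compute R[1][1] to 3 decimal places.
End-effector y-axis (col 1 of R) = (0.1294,-0.2241,-0.9659)
R[1][1] = -0.2241

-0.224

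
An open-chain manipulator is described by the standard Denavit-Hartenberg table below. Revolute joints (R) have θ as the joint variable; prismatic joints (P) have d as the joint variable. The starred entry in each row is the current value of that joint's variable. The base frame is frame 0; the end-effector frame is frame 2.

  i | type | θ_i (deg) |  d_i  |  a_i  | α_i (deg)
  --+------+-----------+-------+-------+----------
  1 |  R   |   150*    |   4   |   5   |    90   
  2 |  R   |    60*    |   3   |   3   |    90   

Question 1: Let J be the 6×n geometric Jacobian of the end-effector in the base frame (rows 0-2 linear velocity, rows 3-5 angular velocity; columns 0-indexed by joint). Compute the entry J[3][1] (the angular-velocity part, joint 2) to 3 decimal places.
axis z_1 = (0.5000,0.8660,0.0000); lever o_n−o_1 = (0.2010,3.3481,2.5981)
cross product → J_v[:, 1] = (2.2500,-1.2990,1.5000)
J_ω[:, 1] = z_1
entry J[3][1] = 0.5000

0.500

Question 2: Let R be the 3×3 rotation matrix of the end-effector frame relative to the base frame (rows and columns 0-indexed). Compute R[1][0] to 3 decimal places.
End-effector x-axis (col 0 of R) = (-0.4330,0.2500,0.8660)
R[1][0] = 0.2500

0.250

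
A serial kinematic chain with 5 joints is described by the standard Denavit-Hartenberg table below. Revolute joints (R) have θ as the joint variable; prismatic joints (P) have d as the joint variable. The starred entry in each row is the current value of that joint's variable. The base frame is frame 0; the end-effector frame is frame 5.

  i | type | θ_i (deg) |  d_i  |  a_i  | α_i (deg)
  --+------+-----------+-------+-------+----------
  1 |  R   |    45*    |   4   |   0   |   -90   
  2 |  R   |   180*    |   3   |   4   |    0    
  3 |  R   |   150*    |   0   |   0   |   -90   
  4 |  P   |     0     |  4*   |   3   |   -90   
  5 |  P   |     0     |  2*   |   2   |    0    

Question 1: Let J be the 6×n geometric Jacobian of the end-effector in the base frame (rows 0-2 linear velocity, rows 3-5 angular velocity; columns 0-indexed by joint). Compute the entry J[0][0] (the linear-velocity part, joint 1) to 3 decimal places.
axis z_0 = ẑ; lever o_n−o_0 = (0.9405,2.3548,3.0359)
cross product → J_v[:, 0] = (-2.3548,0.9405,0.0000)
J_ω[:, 0] = z_0
entry J[0][0] = -2.3548

-2.355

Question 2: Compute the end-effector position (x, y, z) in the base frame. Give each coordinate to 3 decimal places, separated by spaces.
0.941 2.355 3.036

after link 1: o_1 = (0.0000, 0.0000, 4.0000)
after link 2: o_2 = (-4.9497, -0.7071, 4.0000)
after link 3: o_3 = (-4.9497, -0.7071, 4.0000)
after link 4: o_4 = (-1.6984, 2.5442, 2.0359)
after link 5: o_5 = (0.9405, 2.3548, 3.0359)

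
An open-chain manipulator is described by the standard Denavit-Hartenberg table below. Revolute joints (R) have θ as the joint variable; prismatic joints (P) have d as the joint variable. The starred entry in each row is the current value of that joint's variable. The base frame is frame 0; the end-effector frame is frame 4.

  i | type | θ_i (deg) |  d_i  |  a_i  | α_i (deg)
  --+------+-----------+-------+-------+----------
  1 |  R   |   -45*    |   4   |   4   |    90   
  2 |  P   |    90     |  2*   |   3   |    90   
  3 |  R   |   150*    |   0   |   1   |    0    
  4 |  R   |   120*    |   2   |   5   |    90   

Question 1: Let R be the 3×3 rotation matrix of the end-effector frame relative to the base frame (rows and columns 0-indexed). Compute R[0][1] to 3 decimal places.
End-effector y-axis (col 1 of R) = (0.7071,-0.7071,-0.0000)
R[0][1] = 0.7071

0.707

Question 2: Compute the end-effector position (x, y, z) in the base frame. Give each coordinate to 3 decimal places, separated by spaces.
after link 1: o_1 = (2.8284, -2.8284, 4.0000)
after link 2: o_2 = (1.4142, -4.2426, 7.0000)
after link 3: o_3 = (1.0607, -4.5962, 6.1340)
after link 4: o_4 = (6.0104, -2.4749, 6.1340)

6.010 -2.475 6.134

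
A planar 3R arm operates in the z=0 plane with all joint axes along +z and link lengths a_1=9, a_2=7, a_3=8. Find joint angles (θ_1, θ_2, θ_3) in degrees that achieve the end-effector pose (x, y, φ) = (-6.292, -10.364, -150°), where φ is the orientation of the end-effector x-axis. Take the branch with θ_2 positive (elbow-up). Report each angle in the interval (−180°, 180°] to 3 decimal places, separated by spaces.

wrist centre = target − a_3·(cos φ, sin φ) = (0.6362, -6.3640)
cos θ_2 = (40.9053−9²−7²)/(2·9·7) = -0.7071; θ_2 = 134.9995° (elbow-up)
β = atan2(-6.3640,0.6362) = -84.2912°; ψ = atan2(4.9498,4.0503) = 50.7074°
θ_1 = β − ψ = -134.9985°
θ_3 = φ − θ_1 − θ_2 = -150.0010° (wrapped to (-180°,180°])

-134.999 135.000 -150.001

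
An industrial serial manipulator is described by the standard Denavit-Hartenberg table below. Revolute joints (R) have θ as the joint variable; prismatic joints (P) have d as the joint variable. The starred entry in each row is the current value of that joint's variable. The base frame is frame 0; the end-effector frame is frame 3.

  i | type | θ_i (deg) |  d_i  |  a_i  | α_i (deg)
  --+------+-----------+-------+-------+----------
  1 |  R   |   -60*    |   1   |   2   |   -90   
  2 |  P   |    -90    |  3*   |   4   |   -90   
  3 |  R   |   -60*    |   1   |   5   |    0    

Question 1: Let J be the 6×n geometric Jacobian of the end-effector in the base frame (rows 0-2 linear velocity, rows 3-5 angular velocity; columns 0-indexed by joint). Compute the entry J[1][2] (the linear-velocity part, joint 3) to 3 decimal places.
-1.250

axis z_2 = (0.5000,-0.8660,-0.0000); lever o_n−o_2 = (4.2500,1.2990,2.5000)
cross product → J_v[:, 2] = (-2.1651,-1.2500,4.3301)
J_ω[:, 2] = z_2
entry J[1][2] = -1.2500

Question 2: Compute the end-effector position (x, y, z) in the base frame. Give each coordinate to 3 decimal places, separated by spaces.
7.848 1.067 7.500

after link 1: o_1 = (1.0000, -1.7321, 1.0000)
after link 2: o_2 = (3.5981, -0.2321, 5.0000)
after link 3: o_3 = (7.8481, 1.0670, 7.5000)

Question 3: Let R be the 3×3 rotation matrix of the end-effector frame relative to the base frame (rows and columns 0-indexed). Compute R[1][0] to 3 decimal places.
0.433

End-effector x-axis (col 0 of R) = (0.7500,0.4330,0.5000)
R[1][0] = 0.4330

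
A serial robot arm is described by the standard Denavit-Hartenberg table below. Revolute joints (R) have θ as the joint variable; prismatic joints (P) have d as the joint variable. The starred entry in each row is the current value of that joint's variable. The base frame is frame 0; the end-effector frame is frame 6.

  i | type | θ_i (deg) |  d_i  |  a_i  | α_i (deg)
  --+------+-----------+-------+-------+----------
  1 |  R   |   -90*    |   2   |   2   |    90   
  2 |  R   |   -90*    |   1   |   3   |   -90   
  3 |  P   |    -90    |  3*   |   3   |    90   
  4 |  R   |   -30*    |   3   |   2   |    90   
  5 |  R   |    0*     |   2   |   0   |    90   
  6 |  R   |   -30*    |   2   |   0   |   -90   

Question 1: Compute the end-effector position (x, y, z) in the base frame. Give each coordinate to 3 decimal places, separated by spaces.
after link 1: o_1 = (0.0000, -2.0000, 2.0000)
after link 2: o_2 = (-1.0000, -2.0000, -1.0000)
after link 3: o_3 = (-4.0000, -5.0000, -1.0000)
after link 4: o_4 = (-5.7321, -4.0000, 2.0000)
after link 5: o_5 = (-4.7321, -2.2679, 2.0000)
after link 6: o_6 = (-4.7321, -2.2679, 0.0000)

-4.732 -2.268 0.000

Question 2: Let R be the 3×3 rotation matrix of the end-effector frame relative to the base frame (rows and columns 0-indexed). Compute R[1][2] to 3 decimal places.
1.000

End-effector z-axis (col 2 of R) = (0.0000,1.0000,0.0000)
R[1][2] = 1.0000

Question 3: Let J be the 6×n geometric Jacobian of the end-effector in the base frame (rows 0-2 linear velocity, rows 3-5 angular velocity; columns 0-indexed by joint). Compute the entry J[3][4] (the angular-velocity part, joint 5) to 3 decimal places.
axis z_4 = (0.5000,0.8660,0.0000); lever o_n−o_4 = (1.0000,1.7321,-2.0000)
cross product → J_v[:, 4] = (-1.7321,1.0000,0.0000)
J_ω[:, 4] = z_4
entry J[3][4] = 0.5000

0.500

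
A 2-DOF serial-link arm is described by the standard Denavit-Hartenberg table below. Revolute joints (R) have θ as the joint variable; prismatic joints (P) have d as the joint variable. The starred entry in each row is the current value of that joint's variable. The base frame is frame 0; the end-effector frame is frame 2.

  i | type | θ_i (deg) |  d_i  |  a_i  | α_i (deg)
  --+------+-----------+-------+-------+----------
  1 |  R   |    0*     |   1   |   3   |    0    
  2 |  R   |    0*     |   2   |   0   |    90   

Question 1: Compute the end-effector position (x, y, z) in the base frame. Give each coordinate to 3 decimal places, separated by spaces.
after link 1: o_1 = (3.0000, 0.0000, 1.0000)
after link 2: o_2 = (3.0000, 0.0000, 3.0000)

3.000 0.000 3.000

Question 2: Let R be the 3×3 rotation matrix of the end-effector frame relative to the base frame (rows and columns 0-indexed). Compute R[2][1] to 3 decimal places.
1.000

End-effector y-axis (col 1 of R) = (0.0000,0.0000,1.0000)
R[2][1] = 1.0000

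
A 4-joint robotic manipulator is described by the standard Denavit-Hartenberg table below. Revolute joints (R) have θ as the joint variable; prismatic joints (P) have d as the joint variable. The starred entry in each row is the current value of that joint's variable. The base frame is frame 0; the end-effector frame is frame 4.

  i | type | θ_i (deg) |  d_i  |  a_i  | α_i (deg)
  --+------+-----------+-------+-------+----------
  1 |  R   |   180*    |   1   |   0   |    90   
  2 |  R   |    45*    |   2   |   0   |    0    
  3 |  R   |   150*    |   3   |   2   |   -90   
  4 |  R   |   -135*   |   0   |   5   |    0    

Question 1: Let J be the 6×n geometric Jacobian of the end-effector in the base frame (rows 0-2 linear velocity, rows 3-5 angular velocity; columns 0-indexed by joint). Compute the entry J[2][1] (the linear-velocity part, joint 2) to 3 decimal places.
1.483

axis z_1 = (0.0000,1.0000,0.0000); lever o_n−o_1 = (-1.4832,8.5355,0.3974)
cross product → J_v[:, 1] = (0.3974,-0.0000,1.4832)
J_ω[:, 1] = z_1
entry J[2][1] = 1.4832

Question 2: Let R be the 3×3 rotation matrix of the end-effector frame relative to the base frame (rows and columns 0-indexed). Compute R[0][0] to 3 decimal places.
-0.683

End-effector x-axis (col 0 of R) = (-0.6830,0.7071,0.1830)
R[0][0] = -0.6830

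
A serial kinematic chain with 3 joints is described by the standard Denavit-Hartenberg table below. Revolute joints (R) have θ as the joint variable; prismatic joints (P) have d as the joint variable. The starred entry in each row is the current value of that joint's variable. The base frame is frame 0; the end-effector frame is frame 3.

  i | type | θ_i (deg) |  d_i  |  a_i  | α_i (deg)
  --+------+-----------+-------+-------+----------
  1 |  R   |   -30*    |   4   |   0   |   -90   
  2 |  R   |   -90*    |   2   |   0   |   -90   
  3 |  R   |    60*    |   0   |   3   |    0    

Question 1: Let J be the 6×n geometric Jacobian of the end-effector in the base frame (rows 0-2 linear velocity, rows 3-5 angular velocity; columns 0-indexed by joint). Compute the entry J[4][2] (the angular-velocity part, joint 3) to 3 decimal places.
-0.500

axis z_2 = (0.8660,-0.5000,-0.0000); lever o_n−o_2 = (-1.2990,-2.2500,1.5000)
cross product → J_v[:, 2] = (-0.7500,-1.2990,-2.5981)
J_ω[:, 2] = z_2
entry J[4][2] = -0.5000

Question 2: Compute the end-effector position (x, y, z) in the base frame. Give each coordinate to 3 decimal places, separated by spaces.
-0.299 -0.518 5.500

after link 1: o_1 = (0.0000, 0.0000, 4.0000)
after link 2: o_2 = (1.0000, 1.7321, 4.0000)
after link 3: o_3 = (-0.2990, -0.5179, 5.5000)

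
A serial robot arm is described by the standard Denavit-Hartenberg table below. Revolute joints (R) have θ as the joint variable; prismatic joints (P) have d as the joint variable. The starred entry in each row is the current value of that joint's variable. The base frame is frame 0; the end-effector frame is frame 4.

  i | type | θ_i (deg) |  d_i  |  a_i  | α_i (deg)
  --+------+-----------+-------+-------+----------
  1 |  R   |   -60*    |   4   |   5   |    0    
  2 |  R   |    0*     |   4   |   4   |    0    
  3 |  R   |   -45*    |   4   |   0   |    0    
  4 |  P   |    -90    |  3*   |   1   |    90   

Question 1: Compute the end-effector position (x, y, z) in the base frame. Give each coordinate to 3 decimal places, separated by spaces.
after link 1: o_1 = (2.5000, -4.3301, 4.0000)
after link 2: o_2 = (4.5000, -7.7942, 8.0000)
after link 3: o_3 = (4.5000, -7.7942, 12.0000)
after link 4: o_4 = (3.5341, -7.5354, 15.0000)

3.534 -7.535 15.000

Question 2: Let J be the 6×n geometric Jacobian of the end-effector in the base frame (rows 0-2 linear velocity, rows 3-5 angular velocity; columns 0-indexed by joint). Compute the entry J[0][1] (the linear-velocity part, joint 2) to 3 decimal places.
3.205

axis z_1 = (0.0000,0.0000,1.0000); lever o_n−o_1 = (1.0341,-3.2053,11.0000)
cross product → J_v[:, 1] = (3.2053,1.0341,-0.0000)
J_ω[:, 1] = z_1
entry J[0][1] = 3.2053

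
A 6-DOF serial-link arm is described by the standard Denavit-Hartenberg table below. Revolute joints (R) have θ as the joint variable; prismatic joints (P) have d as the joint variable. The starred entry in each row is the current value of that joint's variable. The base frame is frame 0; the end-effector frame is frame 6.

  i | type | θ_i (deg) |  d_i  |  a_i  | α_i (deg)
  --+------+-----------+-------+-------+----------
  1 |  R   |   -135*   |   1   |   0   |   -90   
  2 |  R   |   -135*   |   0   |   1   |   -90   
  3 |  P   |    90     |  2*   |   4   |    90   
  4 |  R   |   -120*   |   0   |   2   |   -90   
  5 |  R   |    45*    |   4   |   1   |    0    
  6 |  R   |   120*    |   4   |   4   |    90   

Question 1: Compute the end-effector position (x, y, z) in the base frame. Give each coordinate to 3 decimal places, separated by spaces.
-8.008 8.264 -0.231

after link 1: o_1 = (0.0000, 0.0000, 1.0000)
after link 2: o_2 = (0.5000, 0.5000, 1.7071)
after link 3: o_3 = (-3.3284, 2.3284, 3.1213)
after link 4: o_4 = (-1.7553, 2.4873, 1.8966)
after link 5: o_5 = (-3.0022, 5.6395, -0.4507)
after link 6: o_6 = (-8.0083, 8.2643, -0.2309)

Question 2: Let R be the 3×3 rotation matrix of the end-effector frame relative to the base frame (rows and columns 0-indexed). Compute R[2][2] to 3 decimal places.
End-effector z-axis (col 2 of R) = (-0.2794,-0.4624,-0.8415)
R[2][2] = -0.8415

-0.842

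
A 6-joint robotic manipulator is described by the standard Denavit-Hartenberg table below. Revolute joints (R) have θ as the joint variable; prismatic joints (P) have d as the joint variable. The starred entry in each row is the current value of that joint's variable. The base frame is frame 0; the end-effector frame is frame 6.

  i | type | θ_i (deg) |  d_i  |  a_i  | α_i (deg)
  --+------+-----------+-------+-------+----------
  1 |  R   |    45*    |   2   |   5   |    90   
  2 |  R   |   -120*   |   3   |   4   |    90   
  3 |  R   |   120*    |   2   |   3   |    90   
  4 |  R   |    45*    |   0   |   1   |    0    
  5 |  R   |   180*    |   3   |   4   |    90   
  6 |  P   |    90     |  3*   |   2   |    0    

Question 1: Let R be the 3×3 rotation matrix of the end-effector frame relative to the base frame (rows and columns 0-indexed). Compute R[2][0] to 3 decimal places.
-0.750

End-effector x-axis (col 0 of R) = (0.0474,-0.6597,-0.7500)
R[2][0] = -0.7500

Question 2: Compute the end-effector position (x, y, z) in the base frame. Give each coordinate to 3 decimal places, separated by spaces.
after link 1: o_1 = (3.5355, 3.5355, 2.0000)
after link 2: o_2 = (4.2426, 0.0000, -1.4641)
after link 3: o_3 = (5.3853, -2.5315, 0.8349)
after link 4: o_4 = (5.5103, -3.2726, 1.4947)
after link 5: o_5 = (5.1524, -2.2877, -3.3943)
after link 6: o_6 = (2.2741, -3.9822, -4.7522)

2.274 -3.982 -4.752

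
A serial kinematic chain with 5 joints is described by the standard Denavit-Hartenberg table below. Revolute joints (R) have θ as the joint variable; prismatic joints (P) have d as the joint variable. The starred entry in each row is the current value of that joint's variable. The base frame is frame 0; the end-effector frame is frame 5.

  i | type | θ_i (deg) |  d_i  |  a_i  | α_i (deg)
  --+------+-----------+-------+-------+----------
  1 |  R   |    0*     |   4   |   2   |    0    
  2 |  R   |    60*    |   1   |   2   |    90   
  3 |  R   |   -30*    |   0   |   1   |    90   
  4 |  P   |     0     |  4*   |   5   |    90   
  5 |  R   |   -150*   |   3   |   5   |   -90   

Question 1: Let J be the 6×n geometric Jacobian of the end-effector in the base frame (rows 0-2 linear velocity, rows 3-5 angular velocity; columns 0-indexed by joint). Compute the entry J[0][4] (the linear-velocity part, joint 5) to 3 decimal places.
axis z_4 = (-0.8660,0.5000,-0.0000); lever o_n−o_4 = (-3.8481,-0.6651,4.3301)
cross product → J_v[:, 4] = (2.1651,3.7500,2.5000)
J_ω[:, 4] = z_4
entry J[0][4] = 2.1651

2.165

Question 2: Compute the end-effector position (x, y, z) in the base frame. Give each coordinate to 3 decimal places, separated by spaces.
after link 1: o_1 = (2.0000, 0.0000, 4.0000)
after link 2: o_2 = (3.0000, 1.7321, 5.0000)
after link 3: o_3 = (3.4330, 2.4821, 4.5000)
after link 4: o_4 = (4.5981, 4.5000, -1.4641)
after link 5: o_5 = (0.7500, 3.8349, 2.8660)

0.750 3.835 2.866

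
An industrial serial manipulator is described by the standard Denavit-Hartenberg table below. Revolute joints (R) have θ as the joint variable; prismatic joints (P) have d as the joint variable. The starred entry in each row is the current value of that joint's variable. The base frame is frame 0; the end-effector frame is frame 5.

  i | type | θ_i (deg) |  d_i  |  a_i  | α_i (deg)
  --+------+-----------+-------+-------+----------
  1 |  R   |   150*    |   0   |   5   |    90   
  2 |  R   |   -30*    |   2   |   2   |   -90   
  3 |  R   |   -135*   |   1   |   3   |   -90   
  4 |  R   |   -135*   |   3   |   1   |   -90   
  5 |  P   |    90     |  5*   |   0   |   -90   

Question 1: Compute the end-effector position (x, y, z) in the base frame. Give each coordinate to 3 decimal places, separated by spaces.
-2.479 10.949 4.540

after link 1: o_1 = (-4.3301, 2.5000, 0.0000)
after link 2: o_2 = (-4.8301, 5.0981, -1.0000)
after link 3: o_3 = (-2.6115, 6.2666, 0.9267)
after link 4: o_4 = (-4.0730, 8.9826, 0.2284)
after link 5: o_5 = (-2.4789, 10.9490, 4.5403)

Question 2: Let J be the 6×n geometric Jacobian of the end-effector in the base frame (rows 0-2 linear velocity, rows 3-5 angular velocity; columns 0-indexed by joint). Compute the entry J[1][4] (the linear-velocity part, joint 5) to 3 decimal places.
0.393

prismatic axis z_4 = (0.3188,0.3933,0.8624)
J_v[:, 4] = z_4; J_ω[:, 4] = (0,0,0)
entry J[1][4] = 0.3933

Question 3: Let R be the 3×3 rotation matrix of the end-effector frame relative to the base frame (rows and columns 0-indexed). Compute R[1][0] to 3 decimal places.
End-effector x-axis (col 0 of R) = (0.1768,-0.9186,0.3536)
R[1][0] = -0.9186

-0.919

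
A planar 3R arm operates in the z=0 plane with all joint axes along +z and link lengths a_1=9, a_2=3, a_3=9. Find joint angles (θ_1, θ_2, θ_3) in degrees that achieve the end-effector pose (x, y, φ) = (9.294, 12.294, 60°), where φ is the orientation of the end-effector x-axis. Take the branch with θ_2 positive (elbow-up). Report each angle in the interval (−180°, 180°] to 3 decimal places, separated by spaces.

wrist centre = target − a_3·(cos φ, sin φ) = (4.7940, 4.4998)
cos θ_2 = (43.2304−9²−3²)/(2·9·3) = -0.8661; θ_2 = 150.0090° (elbow-up)
β = atan2(4.4998,4.7940) = 43.1867°; ψ = atan2(1.4996,6.4017) = 13.1838°
θ_1 = β − ψ = 30.0029°
θ_3 = φ − θ_1 − θ_2 = -120.0119° (wrapped to (-180°,180°])

30.003 150.009 -120.012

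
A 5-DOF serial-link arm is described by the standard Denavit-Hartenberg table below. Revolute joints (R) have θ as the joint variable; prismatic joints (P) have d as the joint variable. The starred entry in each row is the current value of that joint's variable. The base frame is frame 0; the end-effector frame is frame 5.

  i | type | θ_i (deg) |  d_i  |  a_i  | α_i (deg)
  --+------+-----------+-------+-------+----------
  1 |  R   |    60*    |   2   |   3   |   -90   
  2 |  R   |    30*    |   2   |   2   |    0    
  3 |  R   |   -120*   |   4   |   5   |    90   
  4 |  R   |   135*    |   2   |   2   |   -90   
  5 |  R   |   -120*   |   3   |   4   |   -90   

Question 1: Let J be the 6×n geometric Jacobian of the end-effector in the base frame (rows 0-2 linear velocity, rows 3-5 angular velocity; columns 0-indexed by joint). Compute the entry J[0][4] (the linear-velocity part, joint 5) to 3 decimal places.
-3.121

axis z_4 = (0.6124,-0.3536,-0.7071); lever o_n−o_4 = (1.3298,-4.7678,-0.7071)
cross product → J_v[:, 4] = (-3.1213,-0.5073,-2.4495)
J_ω[:, 4] = z_4
entry J[0][4] = -3.1213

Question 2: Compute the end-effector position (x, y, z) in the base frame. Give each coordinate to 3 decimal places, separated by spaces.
-3.725 1.305 3.879

after link 1: o_1 = (1.5000, 2.5981, 2.0000)
after link 2: o_2 = (0.6340, 5.0981, 1.0000)
after link 3: o_3 = (-2.8301, 7.0981, 6.0000)
after link 4: o_4 = (-5.0549, 6.0731, 4.5858)
after link 5: o_5 = (-3.7251, 1.3054, 3.8787)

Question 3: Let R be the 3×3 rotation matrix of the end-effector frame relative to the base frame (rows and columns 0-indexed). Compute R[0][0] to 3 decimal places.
-0.127

End-effector x-axis (col 0 of R) = (-0.1268,-0.9268,0.3536)
R[0][0] = -0.1268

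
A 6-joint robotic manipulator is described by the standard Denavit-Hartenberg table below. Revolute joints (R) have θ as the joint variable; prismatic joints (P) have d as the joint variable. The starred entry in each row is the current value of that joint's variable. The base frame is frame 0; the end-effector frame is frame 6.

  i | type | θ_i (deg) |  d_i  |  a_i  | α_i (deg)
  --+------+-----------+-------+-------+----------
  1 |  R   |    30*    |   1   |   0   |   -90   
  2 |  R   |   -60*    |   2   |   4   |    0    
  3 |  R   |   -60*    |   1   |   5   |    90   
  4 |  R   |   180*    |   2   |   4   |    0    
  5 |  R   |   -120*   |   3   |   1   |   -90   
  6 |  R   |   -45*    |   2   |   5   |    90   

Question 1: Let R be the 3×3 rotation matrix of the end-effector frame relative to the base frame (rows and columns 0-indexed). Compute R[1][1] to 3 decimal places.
End-effector y-axis (col 1 of R) = (0.1250,0.6495,-0.7500)
R[1][1] = 0.6495

0.650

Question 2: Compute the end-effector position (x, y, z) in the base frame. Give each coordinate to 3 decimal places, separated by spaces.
-9.299 3.786 1.526

after link 1: o_1 = (0.0000, 0.0000, 1.0000)
after link 2: o_2 = (0.7321, 2.7321, 4.4641)
after link 3: o_3 = (-1.9330, 2.3481, 8.7942)
after link 4: o_4 = (-1.7010, 2.4821, 4.3301)
after link 5: o_5 = (-4.6005, 1.8080, 3.2631)
after link 6: o_6 = (-9.2985, 3.7858, 1.5263)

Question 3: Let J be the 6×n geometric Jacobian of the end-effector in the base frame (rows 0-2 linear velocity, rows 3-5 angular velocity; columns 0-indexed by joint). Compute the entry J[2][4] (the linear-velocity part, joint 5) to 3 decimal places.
-4.268

axis z_4 = (-0.7500,-0.4330,-0.5000); lever o_n−o_4 = (-7.5976,1.3038,-2.8038)
cross product → J_v[:, 4] = (1.8660,1.6959,-4.2677)
J_ω[:, 4] = z_4
entry J[2][4] = -4.2677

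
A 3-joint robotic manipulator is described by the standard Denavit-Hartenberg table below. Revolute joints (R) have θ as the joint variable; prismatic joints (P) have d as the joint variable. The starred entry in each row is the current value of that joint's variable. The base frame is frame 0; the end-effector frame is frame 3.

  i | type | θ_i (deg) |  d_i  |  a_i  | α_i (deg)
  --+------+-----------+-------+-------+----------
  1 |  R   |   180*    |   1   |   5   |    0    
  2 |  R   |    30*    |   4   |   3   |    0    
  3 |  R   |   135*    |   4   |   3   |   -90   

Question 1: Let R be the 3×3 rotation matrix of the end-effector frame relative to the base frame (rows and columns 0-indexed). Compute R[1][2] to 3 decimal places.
0.966

End-effector z-axis (col 2 of R) = (0.2588,0.9659,0.0000)
R[1][2] = 0.9659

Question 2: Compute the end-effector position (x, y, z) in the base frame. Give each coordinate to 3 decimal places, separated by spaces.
after link 1: o_1 = (-5.0000, 0.0000, 1.0000)
after link 2: o_2 = (-7.5981, -1.5000, 5.0000)
after link 3: o_3 = (-4.7003, -2.2765, 9.0000)

-4.700 -2.276 9.000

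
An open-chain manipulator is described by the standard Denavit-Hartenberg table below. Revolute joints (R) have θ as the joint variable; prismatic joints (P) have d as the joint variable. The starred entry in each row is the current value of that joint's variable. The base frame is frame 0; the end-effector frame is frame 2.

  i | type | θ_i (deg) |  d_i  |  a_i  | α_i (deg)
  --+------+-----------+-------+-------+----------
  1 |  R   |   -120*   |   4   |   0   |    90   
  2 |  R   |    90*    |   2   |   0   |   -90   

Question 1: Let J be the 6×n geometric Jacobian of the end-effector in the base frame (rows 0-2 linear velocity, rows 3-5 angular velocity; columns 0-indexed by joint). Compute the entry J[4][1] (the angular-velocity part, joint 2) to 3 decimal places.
0.500

axis z_1 = (-0.8660,0.5000,0.0000); lever o_n−o_1 = (-1.7321,1.0000,0.0000)
cross product → J_v[:, 1] = (-0.0000,-0.0000,0.0000)
J_ω[:, 1] = z_1
entry J[4][1] = 0.5000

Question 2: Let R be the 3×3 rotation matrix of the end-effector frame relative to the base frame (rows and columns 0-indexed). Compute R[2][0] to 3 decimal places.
1.000

End-effector x-axis (col 0 of R) = (0.0000,-0.0000,1.0000)
R[2][0] = 1.0000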